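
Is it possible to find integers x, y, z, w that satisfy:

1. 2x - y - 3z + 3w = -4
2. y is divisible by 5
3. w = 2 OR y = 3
Yes

Take x = -1, y = 5, z = 1, w = 2. Substituting into each constraint:
  (1) 2(-1) + (-5) - 3(1) + 3(2) = -4 ✓
  (2) 5 = 5 × 1, remainder 0 ✓
  (3) w = 2, target 2 ✓ (first branch holds)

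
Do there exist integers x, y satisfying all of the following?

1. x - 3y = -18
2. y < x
Yes

Take x = 12, y = 10. Substituting into each constraint:
  (1) 12 - 3(10) = -18 ✓
  (2) 10 < 12 ✓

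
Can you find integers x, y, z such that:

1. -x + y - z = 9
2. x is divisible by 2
Yes

Take x = 0, y = 9, z = 0. Substituting into each constraint:
  (1) 0 + 9 + 0 = 9 ✓
  (2) 0 = 2 × 0, remainder 0 ✓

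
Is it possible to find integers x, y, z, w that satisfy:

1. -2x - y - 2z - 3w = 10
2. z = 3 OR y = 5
Yes

Take x = -6, y = 5, z = 0, w = -1. Substituting into each constraint:
  (1) -2(-6) + (-5) - 2(0) - 3(-1) = 10 ✓
  (2) y = 5, target 5 ✓ (second branch holds)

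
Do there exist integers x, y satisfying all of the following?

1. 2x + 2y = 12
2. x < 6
Yes

Take x = 0, y = 6. Substituting into each constraint:
  (1) 2(0) + 2(6) = 12 ✓
  (2) 0 < 6 ✓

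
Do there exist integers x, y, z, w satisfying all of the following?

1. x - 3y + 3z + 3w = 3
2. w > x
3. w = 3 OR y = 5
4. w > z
Yes

Take x = 0, y = 4, z = 2, w = 3. Substituting into each constraint:
  (1) 0 - 3(4) + 3(2) + 3(3) = 3 ✓
  (2) 3 > 0 ✓
  (3) w = 3, target 3 ✓ (first branch holds)
  (4) 3 > 2 ✓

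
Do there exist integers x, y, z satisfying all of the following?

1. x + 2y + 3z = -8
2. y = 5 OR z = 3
Yes

Take x = -17, y = 0, z = 3. Substituting into each constraint:
  (1) (-17) + 2(0) + 3(3) = -8 ✓
  (2) z = 3, target 3 ✓ (second branch holds)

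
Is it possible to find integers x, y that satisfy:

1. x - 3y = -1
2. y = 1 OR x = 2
Yes

Take x = 2, y = 1. Substituting into each constraint:
  (1) 2 - 3(1) = -1 ✓
  (2) y = 1, target 1 ✓ (first branch holds)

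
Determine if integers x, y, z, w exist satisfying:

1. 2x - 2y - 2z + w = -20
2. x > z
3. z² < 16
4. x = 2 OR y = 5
Yes

Take x = 2, y = 11, z = 1, w = 0. Substituting into each constraint:
  (1) 2(2) - 2(11) - 2(1) + 0 = -20 ✓
  (2) 2 > 1 ✓
  (3) z² = (1)² = 1, and 1 < 16 ✓
  (4) x = 2, target 2 ✓ (first branch holds)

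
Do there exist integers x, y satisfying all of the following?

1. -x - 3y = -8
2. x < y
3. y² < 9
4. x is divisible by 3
No

A contradictory subset is {-x - 3y = -8, x is divisible by 3}. No integer assignment can satisfy these jointly:

  - -x - 3y = -8: is a linear equation tying the variables together
  - x is divisible by 3: restricts x to multiples of 3

Modular obstruction: writing x = 3x', every remaining term of the linear equation is divisible by 3, so the left side is ≡ 0 (mod 3); but the right side -8 ≡ 1 (mod 3). No integers can satisfy it.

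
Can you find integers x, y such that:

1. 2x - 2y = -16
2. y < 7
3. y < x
No

A contradictory subset is {2x - 2y = -16, y < x}. No integer assignment can satisfy these jointly:

  - 2x - 2y = -16: is a linear equation tying the variables together
  - y < x: bounds one variable relative to another variable

From the equation, x − y = -8, i.e. x − y = -8; but x > y requires x − y ≥ 1. Contradiction.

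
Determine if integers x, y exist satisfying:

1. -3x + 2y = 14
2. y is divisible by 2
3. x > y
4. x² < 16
No

A contradictory subset is {-3x + 2y = 14, x > y, x² < 16}. No integer assignment can satisfy these jointly:

  - -3x + 2y = 14: is a linear equation tying the variables together
  - x > y: bounds one variable relative to another variable
  - x² < 16: restricts x to |x| ≤ 3

Propagating the comparison: y < x and x ≤ 3 give y ≤ 2. Range argument: with x ∈ [-3, 3], y ∈ [−∞, 2], the left side of the equation is at most 13, but the right side is 14 > 13. No integer solution exists.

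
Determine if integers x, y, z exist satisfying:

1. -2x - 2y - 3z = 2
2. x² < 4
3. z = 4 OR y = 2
Yes

Take x = 0, y = 2, z = -2. Substituting into each constraint:
  (1) -2(0) - 2(2) - 3(-2) = 2 ✓
  (2) x² = (0)² = 0, and 0 < 4 ✓
  (3) y = 2, target 2 ✓ (second branch holds)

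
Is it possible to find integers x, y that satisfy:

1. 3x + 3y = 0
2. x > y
Yes

Take x = 1, y = -1. Substituting into each constraint:
  (1) 3(1) + 3(-1) = 0 ✓
  (2) 1 > -1 ✓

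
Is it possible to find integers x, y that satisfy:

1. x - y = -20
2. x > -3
Yes

Take x = 0, y = 20. Substituting into each constraint:
  (1) 0 + (-20) = -20 ✓
  (2) 0 > -3 ✓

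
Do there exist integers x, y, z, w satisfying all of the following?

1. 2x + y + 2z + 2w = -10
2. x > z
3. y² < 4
Yes

Take x = 1, y = 0, z = 0, w = -6. Substituting into each constraint:
  (1) 2(1) + 0 + 2(0) + 2(-6) = -10 ✓
  (2) 1 > 0 ✓
  (3) y² = (0)² = 0, and 0 < 4 ✓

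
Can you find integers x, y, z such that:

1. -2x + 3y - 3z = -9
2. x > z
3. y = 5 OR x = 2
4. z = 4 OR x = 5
Yes

Take x = 6, y = 5, z = 4. Substituting into each constraint:
  (1) -2(6) + 3(5) - 3(4) = -9 ✓
  (2) 6 > 4 ✓
  (3) y = 5, target 5 ✓ (first branch holds)
  (4) z = 4, target 4 ✓ (first branch holds)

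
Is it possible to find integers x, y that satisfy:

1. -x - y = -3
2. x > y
Yes

Take x = 2, y = 1. Substituting into each constraint:
  (1) (-2) + (-1) = -3 ✓
  (2) 2 > 1 ✓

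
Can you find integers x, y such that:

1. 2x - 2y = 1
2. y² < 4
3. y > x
No

Even the single constraint (2x - 2y = 1) is infeasible over the integers.

  - 2x - 2y = 1: every term on the left is divisible by 2, so the LHS ≡ 0 (mod 2), but the RHS 1 is not — no integer solution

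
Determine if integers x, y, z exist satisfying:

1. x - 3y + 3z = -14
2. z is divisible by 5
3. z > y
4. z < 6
Yes

Take x = -17, y = -1, z = 0. Substituting into each constraint:
  (1) (-17) - 3(-1) + 3(0) = -14 ✓
  (2) 0 = 5 × 0, remainder 0 ✓
  (3) 0 > -1 ✓
  (4) 0 < 6 ✓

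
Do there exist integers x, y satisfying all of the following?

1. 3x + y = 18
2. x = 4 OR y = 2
Yes

Take x = 4, y = 6. Substituting into each constraint:
  (1) 3(4) + 6 = 18 ✓
  (2) x = 4, target 4 ✓ (first branch holds)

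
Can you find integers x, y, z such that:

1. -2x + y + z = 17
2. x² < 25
Yes

Take x = 0, y = 0, z = 17. Substituting into each constraint:
  (1) -2(0) + 0 + 17 = 17 ✓
  (2) x² = (0)² = 0, and 0 < 25 ✓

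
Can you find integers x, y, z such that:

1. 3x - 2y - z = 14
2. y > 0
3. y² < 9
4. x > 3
Yes

Take x = 4, y = 1, z = -4. Substituting into each constraint:
  (1) 3(4) - 2(1) + 4 = 14 ✓
  (2) 1 > 0 ✓
  (3) y² = (1)² = 1, and 1 < 9 ✓
  (4) 4 > 3 ✓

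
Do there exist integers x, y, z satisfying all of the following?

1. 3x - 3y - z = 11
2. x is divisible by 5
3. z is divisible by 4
Yes

Take x = 0, y = -1, z = -8. Substituting into each constraint:
  (1) 3(0) - 3(-1) + 8 = 11 ✓
  (2) 0 = 5 × 0, remainder 0 ✓
  (3) -8 = 4 × -2, remainder 0 ✓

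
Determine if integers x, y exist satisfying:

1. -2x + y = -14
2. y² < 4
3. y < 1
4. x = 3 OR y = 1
No

The full constraint system is jointly infeasible over the integers. Each constraint and what it forces:

  - -2x + y = -14: is a linear equation tying the variables together
  - y² < 4: restricts y to |y| ≤ 1
  - y < 1: bounds one variable relative to a constant
  - x = 3 OR y = 1: forces a choice: either x = 3 or y = 1

Split on the disjunction (x = 3 OR y = 1):
  • If x = 3: the equation forces y = -8, but y² < 4 requires |y| ≤ 1.
  • If y = 1: this contradicts the bound y ≤ 0.
Both branches are infeasible, so the system has no integer solution.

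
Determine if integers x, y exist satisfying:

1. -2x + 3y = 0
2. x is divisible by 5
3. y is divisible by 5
Yes

Take x = 0, y = 0. Substituting into each constraint:
  (1) -2(0) + 3(0) = 0 ✓
  (2) 0 = 5 × 0, remainder 0 ✓
  (3) 0 = 5 × 0, remainder 0 ✓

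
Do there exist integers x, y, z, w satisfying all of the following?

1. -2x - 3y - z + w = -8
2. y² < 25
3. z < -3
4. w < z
Yes

Take x = 2, y = 1, z = -4, w = -5. Substituting into each constraint:
  (1) -2(2) - 3(1) + 4 + (-5) = -8 ✓
  (2) y² = (1)² = 1, and 1 < 25 ✓
  (3) -4 < -3 ✓
  (4) -5 < -4 ✓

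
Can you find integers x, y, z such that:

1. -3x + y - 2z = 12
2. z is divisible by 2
Yes

Take x = 0, y = 12, z = 0. Substituting into each constraint:
  (1) -3(0) + 12 - 2(0) = 12 ✓
  (2) 0 = 2 × 0, remainder 0 ✓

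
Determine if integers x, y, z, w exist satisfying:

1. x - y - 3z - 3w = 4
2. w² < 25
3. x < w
Yes

Take x = 0, y = -7, z = 0, w = 1. Substituting into each constraint:
  (1) 0 + 7 - 3(0) - 3(1) = 4 ✓
  (2) w² = (1)² = 1, and 1 < 25 ✓
  (3) 0 < 1 ✓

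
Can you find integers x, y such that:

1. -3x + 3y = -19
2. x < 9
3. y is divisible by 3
No

Even the single constraint (-3x + 3y = -19) is infeasible over the integers.

  - -3x + 3y = -19: every term on the left is divisible by 3, so the LHS ≡ 0 (mod 3), but the RHS -19 is not — no integer solution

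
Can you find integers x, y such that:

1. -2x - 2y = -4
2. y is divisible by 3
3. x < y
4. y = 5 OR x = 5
No

The full constraint system is jointly infeasible over the integers. Each constraint and what it forces:

  - -2x - 2y = -4: is a linear equation tying the variables together
  - y is divisible by 3: restricts y to multiples of 3
  - x < y: bounds one variable relative to another variable
  - y = 5 OR x = 5: forces a choice: either y = 5 or x = 5

Split on the disjunction (y = 5 OR x = 5):
  • If y = 5: this contradicts the divisibility constraint — 5 is not a multiple of 3.
  • If x = 5: the equation forces y = -3, giving (x, y) = (5, -3), which violates y > x.
Both branches are infeasible, so the system has no integer solution.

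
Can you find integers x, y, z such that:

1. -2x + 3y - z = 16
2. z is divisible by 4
Yes

Take x = 1, y = 6, z = 0. Substituting into each constraint:
  (1) -2(1) + 3(6) + 0 = 16 ✓
  (2) 0 = 4 × 0, remainder 0 ✓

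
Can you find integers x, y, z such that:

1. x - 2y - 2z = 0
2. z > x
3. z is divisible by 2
Yes

Take x = -2, y = -1, z = 0. Substituting into each constraint:
  (1) (-2) - 2(-1) - 2(0) = 0 ✓
  (2) 0 > -2 ✓
  (3) 0 = 2 × 0, remainder 0 ✓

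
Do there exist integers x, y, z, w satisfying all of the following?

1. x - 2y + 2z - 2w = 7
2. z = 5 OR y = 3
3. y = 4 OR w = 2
Yes

Take x = -1, y = 3, z = 9, w = 2. Substituting into each constraint:
  (1) (-1) - 2(3) + 2(9) - 2(2) = 7 ✓
  (2) y = 3, target 3 ✓ (second branch holds)
  (3) w = 2, target 2 ✓ (second branch holds)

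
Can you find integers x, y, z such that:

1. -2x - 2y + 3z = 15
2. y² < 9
Yes

Take x = -6, y = 0, z = 1. Substituting into each constraint:
  (1) -2(-6) - 2(0) + 3(1) = 15 ✓
  (2) y² = (0)² = 0, and 0 < 9 ✓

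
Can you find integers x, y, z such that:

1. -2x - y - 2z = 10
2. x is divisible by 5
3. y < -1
Yes

Take x = 0, y = -2, z = -4. Substituting into each constraint:
  (1) -2(0) + 2 - 2(-4) = 10 ✓
  (2) 0 = 5 × 0, remainder 0 ✓
  (3) -2 < -1 ✓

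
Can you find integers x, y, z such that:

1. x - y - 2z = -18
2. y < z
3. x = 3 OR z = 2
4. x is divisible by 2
Yes

Take x = -14, y = 0, z = 2. Substituting into each constraint:
  (1) (-14) + 0 - 2(2) = -18 ✓
  (2) 0 < 2 ✓
  (3) z = 2, target 2 ✓ (second branch holds)
  (4) -14 = 2 × -7, remainder 0 ✓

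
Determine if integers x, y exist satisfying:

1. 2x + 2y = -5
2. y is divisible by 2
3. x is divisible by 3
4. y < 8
No

Even the single constraint (2x + 2y = -5) is infeasible over the integers.

  - 2x + 2y = -5: every term on the left is divisible by 2, so the LHS ≡ 0 (mod 2), but the RHS -5 is not — no integer solution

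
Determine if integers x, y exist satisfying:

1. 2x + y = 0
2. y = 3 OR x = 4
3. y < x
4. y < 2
Yes

Take x = 4, y = -8. Substituting into each constraint:
  (1) 2(4) + (-8) = 0 ✓
  (2) x = 4, target 4 ✓ (second branch holds)
  (3) -8 < 4 ✓
  (4) -8 < 2 ✓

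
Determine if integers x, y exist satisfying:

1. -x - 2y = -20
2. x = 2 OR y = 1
Yes

Take x = 2, y = 9. Substituting into each constraint:
  (1) (-2) - 2(9) = -20 ✓
  (2) x = 2, target 2 ✓ (first branch holds)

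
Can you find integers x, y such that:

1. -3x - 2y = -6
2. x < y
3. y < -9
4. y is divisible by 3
No

A contradictory subset is {-3x - 2y = -6, x < y, y < -9}. No integer assignment can satisfy these jointly:

  - -3x - 2y = -6: is a linear equation tying the variables together
  - x < y: bounds one variable relative to another variable
  - y < -9: bounds one variable relative to a constant

Propagating the comparison: x < y and y ≤ -10 give x ≤ -11. Range argument: with x ∈ [−∞, -11], y ∈ [−∞, -10], the left side of the equation is at least 53, but the right side is -6 < 53. No integer solution exists.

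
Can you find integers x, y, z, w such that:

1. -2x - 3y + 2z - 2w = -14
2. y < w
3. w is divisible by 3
Yes

Take x = 0, y = -2, z = -10, w = 0. Substituting into each constraint:
  (1) -2(0) - 3(-2) + 2(-10) - 2(0) = -14 ✓
  (2) -2 < 0 ✓
  (3) 0 = 3 × 0, remainder 0 ✓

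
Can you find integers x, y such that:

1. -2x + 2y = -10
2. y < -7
Yes

Take x = -3, y = -8. Substituting into each constraint:
  (1) -2(-3) + 2(-8) = -10 ✓
  (2) -8 < -7 ✓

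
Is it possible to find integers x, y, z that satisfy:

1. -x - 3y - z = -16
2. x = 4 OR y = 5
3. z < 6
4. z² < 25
Yes

Take x = 4, y = 3, z = 3. Substituting into each constraint:
  (1) (-4) - 3(3) + (-3) = -16 ✓
  (2) x = 4, target 4 ✓ (first branch holds)
  (3) 3 < 6 ✓
  (4) z² = (3)² = 9, and 9 < 25 ✓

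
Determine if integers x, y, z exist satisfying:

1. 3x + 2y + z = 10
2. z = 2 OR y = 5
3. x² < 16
Yes

Take x = 2, y = 1, z = 2. Substituting into each constraint:
  (1) 3(2) + 2(1) + 2 = 10 ✓
  (2) z = 2, target 2 ✓ (first branch holds)
  (3) x² = (2)² = 4, and 4 < 16 ✓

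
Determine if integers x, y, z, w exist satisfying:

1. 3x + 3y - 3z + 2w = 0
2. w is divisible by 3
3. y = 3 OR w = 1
Yes

Take x = 0, y = 3, z = 3, w = 0. Substituting into each constraint:
  (1) 3(0) + 3(3) - 3(3) + 2(0) = 0 ✓
  (2) 0 = 3 × 0, remainder 0 ✓
  (3) y = 3, target 3 ✓ (first branch holds)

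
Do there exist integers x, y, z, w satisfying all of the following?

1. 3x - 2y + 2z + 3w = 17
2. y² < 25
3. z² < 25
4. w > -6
Yes

Take x = 0, y = 2, z = 0, w = 7. Substituting into each constraint:
  (1) 3(0) - 2(2) + 2(0) + 3(7) = 17 ✓
  (2) y² = (2)² = 4, and 4 < 25 ✓
  (3) z² = (0)² = 0, and 0 < 25 ✓
  (4) 7 > -6 ✓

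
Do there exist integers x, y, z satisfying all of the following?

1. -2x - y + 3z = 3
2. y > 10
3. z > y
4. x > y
Yes

Take x = 14, y = 11, z = 14. Substituting into each constraint:
  (1) -2(14) + (-11) + 3(14) = 3 ✓
  (2) 11 > 10 ✓
  (3) 14 > 11 ✓
  (4) 14 > 11 ✓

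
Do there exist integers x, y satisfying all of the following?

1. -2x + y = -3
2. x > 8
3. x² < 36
No

A contradictory subset is {x > 8, x² < 36}. No integer assignment can satisfy these jointly:

  - x > 8: bounds one variable relative to a constant
  - x² < 36: restricts x to |x| ≤ 5

Direct contradiction: the bounds on x require x ≥ 9 and x ≤ 5 simultaneously, which is empty.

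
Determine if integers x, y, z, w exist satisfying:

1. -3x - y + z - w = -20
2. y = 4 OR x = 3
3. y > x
Yes

Take x = 2, y = 4, z = -10, w = 0. Substituting into each constraint:
  (1) -3(2) + (-4) + (-10) + 0 = -20 ✓
  (2) y = 4, target 4 ✓ (first branch holds)
  (3) 4 > 2 ✓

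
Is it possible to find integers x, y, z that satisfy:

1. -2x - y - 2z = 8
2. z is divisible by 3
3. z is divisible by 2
Yes

Take x = 0, y = -8, z = 0. Substituting into each constraint:
  (1) -2(0) + 8 - 2(0) = 8 ✓
  (2) 0 = 3 × 0, remainder 0 ✓
  (3) 0 = 2 × 0, remainder 0 ✓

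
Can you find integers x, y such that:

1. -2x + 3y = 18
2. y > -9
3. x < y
Yes

Take x = 15, y = 16. Substituting into each constraint:
  (1) -2(15) + 3(16) = 18 ✓
  (2) 16 > -9 ✓
  (3) 15 < 16 ✓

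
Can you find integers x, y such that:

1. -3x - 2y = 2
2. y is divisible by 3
No

The full constraint system is jointly infeasible over the integers. Each constraint and what it forces:

  - -3x - 2y = 2: is a linear equation tying the variables together
  - y is divisible by 3: restricts y to multiples of 3

Modular obstruction: writing y = 3y', every remaining term of the linear equation is divisible by 3, so the left side is ≡ 0 (mod 3); but the right side 2 ≡ 2 (mod 3). No integers can satisfy it.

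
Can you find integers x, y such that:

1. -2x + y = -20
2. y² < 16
Yes

Take x = 10, y = 0. Substituting into each constraint:
  (1) -2(10) + 0 = -20 ✓
  (2) y² = (0)² = 0, and 0 < 16 ✓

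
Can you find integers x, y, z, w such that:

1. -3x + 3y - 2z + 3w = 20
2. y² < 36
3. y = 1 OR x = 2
Yes

Take x = 2, y = 0, z = -13, w = 0. Substituting into each constraint:
  (1) -3(2) + 3(0) - 2(-13) + 3(0) = 20 ✓
  (2) y² = (0)² = 0, and 0 < 36 ✓
  (3) x = 2, target 2 ✓ (second branch holds)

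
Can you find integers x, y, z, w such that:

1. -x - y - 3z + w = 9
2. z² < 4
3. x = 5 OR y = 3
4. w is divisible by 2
Yes

Take x = 5, y = -14, z = 0, w = 0. Substituting into each constraint:
  (1) (-5) + 14 - 3(0) + 0 = 9 ✓
  (2) z² = (0)² = 0, and 0 < 4 ✓
  (3) x = 5, target 5 ✓ (first branch holds)
  (4) 0 = 2 × 0, remainder 0 ✓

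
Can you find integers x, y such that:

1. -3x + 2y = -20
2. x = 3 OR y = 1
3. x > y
No

A contradictory subset is {-3x + 2y = -20, x = 3 OR y = 1}. No integer assignment can satisfy these jointly:

  - -3x + 2y = -20: is a linear equation tying the variables together
  - x = 3 OR y = 1: forces a choice: either x = 3 or y = 1

Split on the disjunction (x = 3 OR y = 1):
  • If x = 3: with x = 3, every remaining term of the linear equation is divisible by 2, so the left side is ≡ 0 (mod 2); but the right side -11 ≡ 1 (mod 2). No integers can satisfy it.
  • If y = 1: with y = 1, every remaining term of the linear equation is divisible by 3, so the left side is ≡ 0 (mod 3); but the right side -22 ≡ 2 (mod 3). No integers can satisfy it.
Both branches are infeasible, so the system has no integer solution.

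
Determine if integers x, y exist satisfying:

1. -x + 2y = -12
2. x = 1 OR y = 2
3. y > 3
No

The full constraint system is jointly infeasible over the integers. Each constraint and what it forces:

  - -x + 2y = -12: is a linear equation tying the variables together
  - x = 1 OR y = 2: forces a choice: either x = 1 or y = 2
  - y > 3: bounds one variable relative to a constant

Split on the disjunction (x = 1 OR y = 2):
  • If x = 1: with x = 1, every remaining term of the linear equation is divisible by 2, so the left side is ≡ 0 (mod 2); but the right side -11 ≡ 1 (mod 2). No integers can satisfy it.
  • If y = 2: this contradicts the bound y ≥ 4.
Both branches are infeasible, so the system has no integer solution.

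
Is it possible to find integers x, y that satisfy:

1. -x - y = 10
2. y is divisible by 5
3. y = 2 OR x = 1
No

The full constraint system is jointly infeasible over the integers. Each constraint and what it forces:

  - -x - y = 10: is a linear equation tying the variables together
  - y is divisible by 5: restricts y to multiples of 5
  - y = 2 OR x = 1: forces a choice: either y = 2 or x = 1

Split on the disjunction (y = 2 OR x = 1):
  • If y = 2: this contradicts the divisibility constraint — 2 is not a multiple of 5.
  • If x = 1: with x = 1, writing y = 5y', every remaining term of the linear equation is divisible by 5, so the left side is ≡ 0 (mod 5); but the right side 11 ≡ 1 (mod 5). No integers can satisfy it.
Both branches are infeasible, so the system has no integer solution.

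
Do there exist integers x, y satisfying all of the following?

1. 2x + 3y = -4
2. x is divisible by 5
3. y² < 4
No

The full constraint system is jointly infeasible over the integers. Each constraint and what it forces:

  - 2x + 3y = -4: is a linear equation tying the variables together
  - x is divisible by 5: restricts x to multiples of 5
  - y² < 4: restricts y to |y| ≤ 1

The bounds confine y to {-1, 0, 1}. For each value, substitute into the equation:
  • y = -1: the equation gives 2x = -1, so x would not be an integer.
  • y = 0: the equation forces x = -2, but 5 does not divide -2.
  • y = 1: the equation gives 2x = -7, so x would not be an integer.
Every case fails, so no integer solution exists.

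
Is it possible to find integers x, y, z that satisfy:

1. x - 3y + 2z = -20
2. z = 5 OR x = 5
Yes

Take x = 5, y = 13, z = 7. Substituting into each constraint:
  (1) 5 - 3(13) + 2(7) = -20 ✓
  (2) x = 5, target 5 ✓ (second branch holds)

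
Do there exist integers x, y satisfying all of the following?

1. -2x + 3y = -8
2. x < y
Yes

Take x = -11, y = -10. Substituting into each constraint:
  (1) -2(-11) + 3(-10) = -8 ✓
  (2) -11 < -10 ✓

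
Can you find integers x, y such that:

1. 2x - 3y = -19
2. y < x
Yes

Take x = 22, y = 21. Substituting into each constraint:
  (1) 2(22) - 3(21) = -19 ✓
  (2) 21 < 22 ✓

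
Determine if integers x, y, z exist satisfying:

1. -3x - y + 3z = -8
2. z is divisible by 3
Yes

Take x = 2, y = 2, z = 0. Substituting into each constraint:
  (1) -3(2) + (-2) + 3(0) = -8 ✓
  (2) 0 = 3 × 0, remainder 0 ✓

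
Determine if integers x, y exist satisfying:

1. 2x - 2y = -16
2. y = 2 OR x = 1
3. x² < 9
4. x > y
No

A contradictory subset is {2x - 2y = -16, x > y}. No integer assignment can satisfy these jointly:

  - 2x - 2y = -16: is a linear equation tying the variables together
  - x > y: bounds one variable relative to another variable

From the equation, x − y = -8, i.e. x − y = -8; but x > y requires x − y ≥ 1. Contradiction.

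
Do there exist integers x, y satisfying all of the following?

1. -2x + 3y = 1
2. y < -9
Yes

Take x = -17, y = -11. Substituting into each constraint:
  (1) -2(-17) + 3(-11) = 1 ✓
  (2) -11 < -9 ✓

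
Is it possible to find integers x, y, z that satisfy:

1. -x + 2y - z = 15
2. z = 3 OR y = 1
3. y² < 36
Yes

Take x = -13, y = 1, z = 0. Substituting into each constraint:
  (1) 13 + 2(1) + 0 = 15 ✓
  (2) y = 1, target 1 ✓ (second branch holds)
  (3) y² = (1)² = 1, and 1 < 36 ✓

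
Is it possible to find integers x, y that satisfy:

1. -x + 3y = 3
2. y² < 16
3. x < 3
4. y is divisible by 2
Yes

Take x = -3, y = 0. Substituting into each constraint:
  (1) 3 + 3(0) = 3 ✓
  (2) y² = (0)² = 0, and 0 < 16 ✓
  (3) -3 < 3 ✓
  (4) 0 = 2 × 0, remainder 0 ✓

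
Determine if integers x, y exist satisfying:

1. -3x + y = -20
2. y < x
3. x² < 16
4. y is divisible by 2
Yes

Take x = 2, y = -14. Substituting into each constraint:
  (1) -3(2) + (-14) = -20 ✓
  (2) -14 < 2 ✓
  (3) x² = (2)² = 4, and 4 < 16 ✓
  (4) -14 = 2 × -7, remainder 0 ✓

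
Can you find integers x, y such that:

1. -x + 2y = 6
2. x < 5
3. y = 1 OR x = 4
Yes

Take x = -4, y = 1. Substituting into each constraint:
  (1) 4 + 2(1) = 6 ✓
  (2) -4 < 5 ✓
  (3) y = 1, target 1 ✓ (first branch holds)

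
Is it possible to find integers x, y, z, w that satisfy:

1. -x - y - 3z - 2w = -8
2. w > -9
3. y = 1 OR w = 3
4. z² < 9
Yes

Take x = 2, y = 0, z = 0, w = 3. Substituting into each constraint:
  (1) (-2) + 0 - 3(0) - 2(3) = -8 ✓
  (2) 3 > -9 ✓
  (3) w = 3, target 3 ✓ (second branch holds)
  (4) z² = (0)² = 0, and 0 < 9 ✓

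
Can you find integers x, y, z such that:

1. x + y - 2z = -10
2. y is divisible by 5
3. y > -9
Yes

Take x = -10, y = 0, z = 0. Substituting into each constraint:
  (1) (-10) + 0 - 2(0) = -10 ✓
  (2) 0 = 5 × 0, remainder 0 ✓
  (3) 0 > -9 ✓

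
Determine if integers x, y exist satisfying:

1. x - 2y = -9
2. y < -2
Yes

Take x = -15, y = -3. Substituting into each constraint:
  (1) (-15) - 2(-3) = -9 ✓
  (2) -3 < -2 ✓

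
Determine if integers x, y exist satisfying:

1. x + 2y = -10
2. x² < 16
Yes

Take x = 0, y = -5. Substituting into each constraint:
  (1) 0 + 2(-5) = -10 ✓
  (2) x² = (0)² = 0, and 0 < 16 ✓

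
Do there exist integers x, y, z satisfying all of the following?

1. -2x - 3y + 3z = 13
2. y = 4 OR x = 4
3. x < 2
Yes

Take x = 1, y = 4, z = 9. Substituting into each constraint:
  (1) -2(1) - 3(4) + 3(9) = 13 ✓
  (2) y = 4, target 4 ✓ (first branch holds)
  (3) 1 < 2 ✓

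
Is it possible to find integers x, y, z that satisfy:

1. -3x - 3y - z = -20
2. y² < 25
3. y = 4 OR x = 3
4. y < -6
No

A contradictory subset is {y² < 25, y < -6}. No integer assignment can satisfy these jointly:

  - y² < 25: restricts y to |y| ≤ 4
  - y < -6: bounds one variable relative to a constant

Direct contradiction: the bounds on y require y ≥ -4 and y ≤ -7 simultaneously, which is empty.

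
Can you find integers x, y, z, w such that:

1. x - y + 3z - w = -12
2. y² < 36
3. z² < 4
Yes

Take x = 0, y = 0, z = 0, w = 12. Substituting into each constraint:
  (1) 0 + 0 + 3(0) + (-12) = -12 ✓
  (2) y² = (0)² = 0, and 0 < 36 ✓
  (3) z² = (0)² = 0, and 0 < 4 ✓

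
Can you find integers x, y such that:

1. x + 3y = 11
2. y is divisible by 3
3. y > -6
Yes

Take x = 11, y = 0. Substituting into each constraint:
  (1) 11 + 3(0) = 11 ✓
  (2) 0 = 3 × 0, remainder 0 ✓
  (3) 0 > -6 ✓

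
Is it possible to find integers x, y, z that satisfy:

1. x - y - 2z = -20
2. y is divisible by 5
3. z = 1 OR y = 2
Yes

Take x = -18, y = 0, z = 1. Substituting into each constraint:
  (1) (-18) + 0 - 2(1) = -20 ✓
  (2) 0 = 5 × 0, remainder 0 ✓
  (3) z = 1, target 1 ✓ (first branch holds)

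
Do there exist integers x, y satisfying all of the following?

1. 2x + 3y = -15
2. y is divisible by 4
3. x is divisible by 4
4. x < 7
No

A contradictory subset is {2x + 3y = -15, y is divisible by 4, x is divisible by 4}. No integer assignment can satisfy these jointly:

  - 2x + 3y = -15: is a linear equation tying the variables together
  - y is divisible by 4: restricts y to multiples of 4
  - x is divisible by 4: restricts x to multiples of 4

Modular obstruction: writing x = 4x' and writing y = 4y', every remaining term of the linear equation is divisible by 4, so the left side is ≡ 0 (mod 4); but the right side -15 ≡ 1 (mod 4). No integers can satisfy it.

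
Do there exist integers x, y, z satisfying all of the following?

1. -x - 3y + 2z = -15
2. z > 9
Yes

Take x = 2, y = 11, z = 10. Substituting into each constraint:
  (1) (-2) - 3(11) + 2(10) = -15 ✓
  (2) 10 > 9 ✓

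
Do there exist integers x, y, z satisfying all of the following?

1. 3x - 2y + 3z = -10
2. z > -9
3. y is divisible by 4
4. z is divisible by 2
Yes

Take x = 2, y = 8, z = 0. Substituting into each constraint:
  (1) 3(2) - 2(8) + 3(0) = -10 ✓
  (2) 0 > -9 ✓
  (3) 8 = 4 × 2, remainder 0 ✓
  (4) 0 = 2 × 0, remainder 0 ✓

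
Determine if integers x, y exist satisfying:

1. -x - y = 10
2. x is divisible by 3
Yes

Take x = 0, y = -10. Substituting into each constraint:
  (1) 0 + 10 = 10 ✓
  (2) 0 = 3 × 0, remainder 0 ✓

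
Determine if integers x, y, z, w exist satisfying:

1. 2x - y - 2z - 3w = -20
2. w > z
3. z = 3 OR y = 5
Yes

Take x = 0, y = 2, z = 3, w = 4. Substituting into each constraint:
  (1) 2(0) + (-2) - 2(3) - 3(4) = -20 ✓
  (2) 4 > 3 ✓
  (3) z = 3, target 3 ✓ (first branch holds)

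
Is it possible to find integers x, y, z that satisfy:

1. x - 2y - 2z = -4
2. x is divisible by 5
Yes

Take x = 0, y = 2, z = 0. Substituting into each constraint:
  (1) 0 - 2(2) - 2(0) = -4 ✓
  (2) 0 = 5 × 0, remainder 0 ✓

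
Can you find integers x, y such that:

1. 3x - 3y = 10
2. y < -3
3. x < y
No

Even the single constraint (3x - 3y = 10) is infeasible over the integers.

  - 3x - 3y = 10: every term on the left is divisible by 3, so the LHS ≡ 0 (mod 3), but the RHS 10 is not — no integer solution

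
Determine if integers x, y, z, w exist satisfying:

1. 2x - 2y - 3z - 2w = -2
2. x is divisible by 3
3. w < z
Yes

Take x = 0, y = 2, z = 0, w = -1. Substituting into each constraint:
  (1) 2(0) - 2(2) - 3(0) - 2(-1) = -2 ✓
  (2) 0 = 3 × 0, remainder 0 ✓
  (3) -1 < 0 ✓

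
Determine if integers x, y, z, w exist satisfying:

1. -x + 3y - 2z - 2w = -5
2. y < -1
Yes

Take x = 0, y = -3, z = 0, w = -2. Substituting into each constraint:
  (1) 0 + 3(-3) - 2(0) - 2(-2) = -5 ✓
  (2) -3 < -1 ✓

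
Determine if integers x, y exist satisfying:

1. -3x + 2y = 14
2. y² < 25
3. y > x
Yes

Take x = -6, y = -2. Substituting into each constraint:
  (1) -3(-6) + 2(-2) = 14 ✓
  (2) y² = (-2)² = 4, and 4 < 25 ✓
  (3) -2 > -6 ✓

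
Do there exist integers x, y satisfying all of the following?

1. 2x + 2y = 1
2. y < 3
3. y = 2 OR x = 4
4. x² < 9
No

Even the single constraint (2x + 2y = 1) is infeasible over the integers.

  - 2x + 2y = 1: every term on the left is divisible by 2, so the LHS ≡ 0 (mod 2), but the RHS 1 is not — no integer solution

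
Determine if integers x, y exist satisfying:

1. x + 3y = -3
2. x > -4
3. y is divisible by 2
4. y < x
Yes

Take x = 3, y = -2. Substituting into each constraint:
  (1) 3 + 3(-2) = -3 ✓
  (2) 3 > -4 ✓
  (3) -2 = 2 × -1, remainder 0 ✓
  (4) -2 < 3 ✓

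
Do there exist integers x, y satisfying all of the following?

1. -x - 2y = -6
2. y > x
Yes

Take x = 0, y = 3. Substituting into each constraint:
  (1) 0 - 2(3) = -6 ✓
  (2) 3 > 0 ✓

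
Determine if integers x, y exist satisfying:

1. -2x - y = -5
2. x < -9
Yes

Take x = -10, y = 25. Substituting into each constraint:
  (1) -2(-10) + (-25) = -5 ✓
  (2) -10 < -9 ✓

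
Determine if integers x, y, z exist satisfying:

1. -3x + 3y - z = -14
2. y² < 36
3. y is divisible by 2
Yes

Take x = 0, y = 0, z = 14. Substituting into each constraint:
  (1) -3(0) + 3(0) + (-14) = -14 ✓
  (2) y² = (0)² = 0, and 0 < 36 ✓
  (3) 0 = 2 × 0, remainder 0 ✓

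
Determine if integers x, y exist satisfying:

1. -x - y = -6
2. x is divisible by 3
Yes

Take x = 0, y = 6. Substituting into each constraint:
  (1) 0 + (-6) = -6 ✓
  (2) 0 = 3 × 0, remainder 0 ✓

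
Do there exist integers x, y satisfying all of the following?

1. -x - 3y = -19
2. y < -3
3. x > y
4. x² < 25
No

A contradictory subset is {-x - 3y = -19, y < -3, x² < 25}. No integer assignment can satisfy these jointly:

  - -x - 3y = -19: is a linear equation tying the variables together
  - y < -3: bounds one variable relative to a constant
  - x² < 25: restricts x to |x| ≤ 4

Range argument: with x ∈ [-4, 4], y ∈ [−∞, -4], the left side of the equation is at least 8, but the right side is -19 < 8. No integer solution exists.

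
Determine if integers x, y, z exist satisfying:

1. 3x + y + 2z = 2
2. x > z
Yes

Take x = 1, y = -1, z = 0. Substituting into each constraint:
  (1) 3(1) + (-1) + 2(0) = 2 ✓
  (2) 1 > 0 ✓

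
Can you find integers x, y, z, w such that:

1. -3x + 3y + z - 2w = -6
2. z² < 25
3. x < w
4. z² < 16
Yes

Take x = -1, y = -3, z = 0, w = 0. Substituting into each constraint:
  (1) -3(-1) + 3(-3) + 0 - 2(0) = -6 ✓
  (2) z² = (0)² = 0, and 0 < 25 ✓
  (3) -1 < 0 ✓
  (4) z² = (0)² = 0, and 0 < 16 ✓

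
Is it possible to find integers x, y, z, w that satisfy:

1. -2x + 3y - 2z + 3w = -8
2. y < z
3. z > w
Yes

Take x = 1, y = -1, z = 0, w = -1. Substituting into each constraint:
  (1) -2(1) + 3(-1) - 2(0) + 3(-1) = -8 ✓
  (2) -1 < 0 ✓
  (3) 0 > -1 ✓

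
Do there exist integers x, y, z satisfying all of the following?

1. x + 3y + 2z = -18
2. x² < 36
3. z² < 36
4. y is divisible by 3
Yes

Take x = 5, y = -9, z = 2. Substituting into each constraint:
  (1) 5 + 3(-9) + 2(2) = -18 ✓
  (2) x² = (5)² = 25, and 25 < 36 ✓
  (3) z² = (2)² = 4, and 4 < 36 ✓
  (4) -9 = 3 × -3, remainder 0 ✓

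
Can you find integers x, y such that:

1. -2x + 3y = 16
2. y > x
Yes

Take x = -8, y = 0. Substituting into each constraint:
  (1) -2(-8) + 3(0) = 16 ✓
  (2) 0 > -8 ✓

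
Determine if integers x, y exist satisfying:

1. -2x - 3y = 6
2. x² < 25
Yes

Take x = -3, y = 0. Substituting into each constraint:
  (1) -2(-3) - 3(0) = 6 ✓
  (2) x² = (-3)² = 9, and 9 < 25 ✓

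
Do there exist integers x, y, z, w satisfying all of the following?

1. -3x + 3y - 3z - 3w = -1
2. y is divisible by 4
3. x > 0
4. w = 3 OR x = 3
No

Even the single constraint (-3x + 3y - 3z - 3w = -1) is infeasible over the integers.

  - -3x + 3y - 3z - 3w = -1: every term on the left is divisible by 3, so the LHS ≡ 0 (mod 3), but the RHS -1 is not — no integer solution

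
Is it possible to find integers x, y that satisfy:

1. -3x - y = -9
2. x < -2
Yes

Take x = -3, y = 18. Substituting into each constraint:
  (1) -3(-3) + (-18) = -9 ✓
  (2) -3 < -2 ✓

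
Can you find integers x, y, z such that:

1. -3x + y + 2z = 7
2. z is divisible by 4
Yes

Take x = 0, y = 7, z = 0. Substituting into each constraint:
  (1) -3(0) + 7 + 2(0) = 7 ✓
  (2) 0 = 4 × 0, remainder 0 ✓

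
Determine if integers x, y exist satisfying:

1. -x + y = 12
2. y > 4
Yes

Take x = 0, y = 12. Substituting into each constraint:
  (1) 0 + 12 = 12 ✓
  (2) 12 > 4 ✓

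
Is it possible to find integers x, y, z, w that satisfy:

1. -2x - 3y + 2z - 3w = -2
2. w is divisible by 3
Yes

Take x = 1, y = 0, z = 0, w = 0. Substituting into each constraint:
  (1) -2(1) - 3(0) + 2(0) - 3(0) = -2 ✓
  (2) 0 = 3 × 0, remainder 0 ✓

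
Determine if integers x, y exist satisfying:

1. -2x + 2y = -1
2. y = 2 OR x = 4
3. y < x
No

Even the single constraint (-2x + 2y = -1) is infeasible over the integers.

  - -2x + 2y = -1: every term on the left is divisible by 2, so the LHS ≡ 0 (mod 2), but the RHS -1 is not — no integer solution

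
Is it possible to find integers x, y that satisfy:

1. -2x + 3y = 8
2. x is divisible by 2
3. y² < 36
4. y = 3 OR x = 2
Yes

Take x = 2, y = 4. Substituting into each constraint:
  (1) -2(2) + 3(4) = 8 ✓
  (2) 2 = 2 × 1, remainder 0 ✓
  (3) y² = (4)² = 16, and 16 < 36 ✓
  (4) x = 2, target 2 ✓ (second branch holds)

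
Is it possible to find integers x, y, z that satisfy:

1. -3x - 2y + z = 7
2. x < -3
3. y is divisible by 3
Yes

Take x = -4, y = 0, z = -5. Substituting into each constraint:
  (1) -3(-4) - 2(0) + (-5) = 7 ✓
  (2) -4 < -3 ✓
  (3) 0 = 3 × 0, remainder 0 ✓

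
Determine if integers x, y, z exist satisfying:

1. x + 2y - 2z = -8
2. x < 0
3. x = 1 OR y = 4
Yes

Take x = -2, y = 4, z = 7. Substituting into each constraint:
  (1) (-2) + 2(4) - 2(7) = -8 ✓
  (2) -2 < 0 ✓
  (3) y = 4, target 4 ✓ (second branch holds)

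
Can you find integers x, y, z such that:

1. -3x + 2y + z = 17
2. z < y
Yes

Take x = -5, y = 1, z = 0. Substituting into each constraint:
  (1) -3(-5) + 2(1) + 0 = 17 ✓
  (2) 0 < 1 ✓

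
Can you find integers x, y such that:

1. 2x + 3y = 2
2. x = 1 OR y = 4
Yes

Take x = 1, y = 0. Substituting into each constraint:
  (1) 2(1) + 3(0) = 2 ✓
  (2) x = 1, target 1 ✓ (first branch holds)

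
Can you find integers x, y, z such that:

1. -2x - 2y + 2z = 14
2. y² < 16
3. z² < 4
Yes

Take x = -7, y = 0, z = 0. Substituting into each constraint:
  (1) -2(-7) - 2(0) + 2(0) = 14 ✓
  (2) y² = (0)² = 0, and 0 < 16 ✓
  (3) z² = (0)² = 0, and 0 < 4 ✓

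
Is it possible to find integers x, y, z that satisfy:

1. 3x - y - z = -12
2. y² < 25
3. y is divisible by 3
Yes

Take x = -4, y = 0, z = 0. Substituting into each constraint:
  (1) 3(-4) + 0 + 0 = -12 ✓
  (2) y² = (0)² = 0, and 0 < 25 ✓
  (3) 0 = 3 × 0, remainder 0 ✓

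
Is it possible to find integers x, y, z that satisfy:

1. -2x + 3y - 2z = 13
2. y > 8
Yes

Take x = 7, y = 9, z = 0. Substituting into each constraint:
  (1) -2(7) + 3(9) - 2(0) = 13 ✓
  (2) 9 > 8 ✓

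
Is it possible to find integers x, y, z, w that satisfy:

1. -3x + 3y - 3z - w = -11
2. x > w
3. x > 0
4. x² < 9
Yes

Take x = 1, y = 0, z = 3, w = -1. Substituting into each constraint:
  (1) -3(1) + 3(0) - 3(3) + 1 = -11 ✓
  (2) 1 > -1 ✓
  (3) 1 > 0 ✓
  (4) x² = (1)² = 1, and 1 < 9 ✓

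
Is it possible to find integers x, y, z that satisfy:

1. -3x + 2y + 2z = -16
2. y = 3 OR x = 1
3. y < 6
Yes

Take x = 0, y = 3, z = -11. Substituting into each constraint:
  (1) -3(0) + 2(3) + 2(-11) = -16 ✓
  (2) y = 3, target 3 ✓ (first branch holds)
  (3) 3 < 6 ✓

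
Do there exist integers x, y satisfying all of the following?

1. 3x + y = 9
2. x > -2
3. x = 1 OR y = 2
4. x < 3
Yes

Take x = 1, y = 6. Substituting into each constraint:
  (1) 3(1) + 6 = 9 ✓
  (2) 1 > -2 ✓
  (3) x = 1, target 1 ✓ (first branch holds)
  (4) 1 < 3 ✓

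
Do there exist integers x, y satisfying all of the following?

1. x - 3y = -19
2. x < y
Yes

Take x = -19, y = 0. Substituting into each constraint:
  (1) (-19) - 3(0) = -19 ✓
  (2) -19 < 0 ✓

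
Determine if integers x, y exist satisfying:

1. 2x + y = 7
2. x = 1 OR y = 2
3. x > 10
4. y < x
No

A contradictory subset is {2x + y = 7, x = 1 OR y = 2, x > 10}. No integer assignment can satisfy these jointly:

  - 2x + y = 7: is a linear equation tying the variables together
  - x = 1 OR y = 2: forces a choice: either x = 1 or y = 2
  - x > 10: bounds one variable relative to a constant

Split on the disjunction (x = 1 OR y = 2):
  • If x = 1: this contradicts the bound x ≥ 11.
  • If y = 2: with y = 2, every remaining term of the linear equation is divisible by 2, so the left side is ≡ 0 (mod 2); but the right side 5 ≡ 1 (mod 2). No integers can satisfy it.
Both branches are infeasible, so the system has no integer solution.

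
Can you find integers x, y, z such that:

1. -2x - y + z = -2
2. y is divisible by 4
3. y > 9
Yes

Take x = 0, y = 12, z = 10. Substituting into each constraint:
  (1) -2(0) + (-12) + 10 = -2 ✓
  (2) 12 = 4 × 3, remainder 0 ✓
  (3) 12 > 9 ✓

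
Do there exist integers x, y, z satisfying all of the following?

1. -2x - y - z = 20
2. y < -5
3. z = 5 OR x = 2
Yes

Take x = 0, y = -25, z = 5. Substituting into each constraint:
  (1) -2(0) + 25 + (-5) = 20 ✓
  (2) -25 < -5 ✓
  (3) z = 5, target 5 ✓ (first branch holds)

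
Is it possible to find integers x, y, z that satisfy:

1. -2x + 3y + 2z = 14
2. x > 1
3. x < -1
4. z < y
No

A contradictory subset is {x > 1, x < -1}. No integer assignment can satisfy these jointly:

  - x > 1: bounds one variable relative to a constant
  - x < -1: bounds one variable relative to a constant

Direct contradiction: the bounds on x require x ≥ 2 and x ≤ -2 simultaneously, which is empty.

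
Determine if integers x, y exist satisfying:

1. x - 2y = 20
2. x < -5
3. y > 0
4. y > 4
No

A contradictory subset is {x - 2y = 20, x < -5, y > 4}. No integer assignment can satisfy these jointly:

  - x - 2y = 20: is a linear equation tying the variables together
  - x < -5: bounds one variable relative to a constant
  - y > 4: bounds one variable relative to a constant

Range argument: with x ∈ [−∞, -6], y ∈ [5, ∞], the left side of the equation is at most -16, but the right side is 20 > -16. No integer solution exists.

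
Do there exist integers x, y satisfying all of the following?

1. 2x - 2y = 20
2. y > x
No

The full constraint system is jointly infeasible over the integers. Each constraint and what it forces:

  - 2x - 2y = 20: is a linear equation tying the variables together
  - y > x: bounds one variable relative to another variable

From the equation, x − y = 10, i.e. y − x = -10; but y > x requires y − x ≥ 1. Contradiction.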